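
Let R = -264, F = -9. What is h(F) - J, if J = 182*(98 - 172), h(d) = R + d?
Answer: 13195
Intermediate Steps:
h(d) = -264 + d
J = -13468 (J = 182*(-74) = -13468)
h(F) - J = (-264 - 9) - 1*(-13468) = -273 + 13468 = 13195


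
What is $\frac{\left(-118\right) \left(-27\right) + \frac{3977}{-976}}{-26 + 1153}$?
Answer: $\frac{3105559}{1099952} \approx 2.8234$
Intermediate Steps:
$\frac{\left(-118\right) \left(-27\right) + \frac{3977}{-976}}{-26 + 1153} = \frac{3186 + 3977 \left(- \frac{1}{976}\right)}{1127} = \left(3186 - \frac{3977}{976}\right) \frac{1}{1127} = \frac{3105559}{976} \cdot \frac{1}{1127} = \frac{3105559}{1099952}$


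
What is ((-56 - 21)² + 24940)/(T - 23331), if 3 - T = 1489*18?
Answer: -30869/50130 ≈ -0.61578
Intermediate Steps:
T = -26799 (T = 3 - 1489*18 = 3 - 1*26802 = 3 - 26802 = -26799)
((-56 - 21)² + 24940)/(T - 23331) = ((-56 - 21)² + 24940)/(-26799 - 23331) = ((-77)² + 24940)/(-50130) = (5929 + 24940)*(-1/50130) = 30869*(-1/50130) = -30869/50130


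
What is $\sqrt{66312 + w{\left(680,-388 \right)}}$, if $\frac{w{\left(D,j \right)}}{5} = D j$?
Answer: $2 i \sqrt{313222} \approx 1119.3 i$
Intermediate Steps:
$w{\left(D,j \right)} = 5 D j$
$\sqrt{66312 + w{\left(680,-388 \right)}} = \sqrt{66312 + 5 \cdot 680 \left(-388\right)} = \sqrt{66312 - 1319200} = \sqrt{-1252888} = 2 i \sqrt{313222}$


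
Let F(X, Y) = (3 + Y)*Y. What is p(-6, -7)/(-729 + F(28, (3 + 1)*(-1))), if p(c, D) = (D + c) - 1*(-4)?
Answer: 9/725 ≈ 0.012414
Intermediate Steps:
p(c, D) = 4 + D + c (p(c, D) = (D + c) + 4 = 4 + D + c)
F(X, Y) = Y*(3 + Y)
p(-6, -7)/(-729 + F(28, (3 + 1)*(-1))) = (4 - 7 - 6)/(-729 + ((3 + 1)*(-1))*(3 + (3 + 1)*(-1))) = -9/(-729 + (4*(-1))*(3 + 4*(-1))) = -9/(-729 - 4*(3 - 4)) = -9/(-729 - 4*(-1)) = -9/(-729 + 4) = -9/(-725) = -1/725*(-9) = 9/725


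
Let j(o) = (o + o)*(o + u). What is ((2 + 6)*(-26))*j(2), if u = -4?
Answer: 1664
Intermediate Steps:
j(o) = 2*o*(-4 + o) (j(o) = (o + o)*(o - 4) = (2*o)*(-4 + o) = 2*o*(-4 + o))
((2 + 6)*(-26))*j(2) = ((2 + 6)*(-26))*(2*2*(-4 + 2)) = (8*(-26))*(2*2*(-2)) = -208*(-8) = 1664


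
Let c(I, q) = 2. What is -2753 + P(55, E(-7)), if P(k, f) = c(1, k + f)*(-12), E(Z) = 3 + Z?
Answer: -2777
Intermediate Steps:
P(k, f) = -24 (P(k, f) = 2*(-12) = -24)
-2753 + P(55, E(-7)) = -2753 - 24 = -2777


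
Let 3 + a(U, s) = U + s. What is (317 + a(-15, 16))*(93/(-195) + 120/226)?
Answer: 25011/1469 ≈ 17.026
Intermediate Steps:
a(U, s) = -3 + U + s (a(U, s) = -3 + (U + s) = -3 + U + s)
(317 + a(-15, 16))*(93/(-195) + 120/226) = (317 + (-3 - 15 + 16))*(93/(-195) + 120/226) = (317 - 2)*(93*(-1/195) + 120*(1/226)) = 315*(-31/65 + 60/113) = 315*(397/7345) = 25011/1469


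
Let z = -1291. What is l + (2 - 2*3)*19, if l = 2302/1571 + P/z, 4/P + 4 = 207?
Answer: -30687182146/411716683 ≈ -74.535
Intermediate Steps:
P = 4/203 (P = 4/(-4 + 207) = 4/203 ≈ 0.019704)
l = 603285762/411716683 (l = 2302/1571 + (4/203)/(-1291) = 2302*(1/1571) + (4/203)*(-1/1291) = 2302/1571 - 4/262073 = 603285762/411716683 ≈ 1.4653)
l + (2 - 2*3)*19 = 603285762/411716683 + (2 - 2*3)*19 = 603285762/411716683 + (2 - 6)*19 = 603285762/411716683 - 4*19 = 603285762/411716683 - 76 = -30687182146/411716683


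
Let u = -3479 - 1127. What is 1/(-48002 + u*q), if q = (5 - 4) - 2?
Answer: -1/43396 ≈ -2.3044e-5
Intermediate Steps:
u = -4606
q = -1 (q = 1 - 2 = -1)
1/(-48002 + u*q) = 1/(-48002 - 4606*(-1)) = 1/(-48002 + 4606) = 1/(-43396) = -1/43396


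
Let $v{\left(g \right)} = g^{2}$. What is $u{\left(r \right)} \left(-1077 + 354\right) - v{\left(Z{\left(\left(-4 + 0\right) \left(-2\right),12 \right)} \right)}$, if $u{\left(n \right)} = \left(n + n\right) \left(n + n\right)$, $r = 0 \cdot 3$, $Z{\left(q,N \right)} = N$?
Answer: $-144$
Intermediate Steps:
$r = 0$
$u{\left(n \right)} = 4 n^{2}$ ($u{\left(n \right)} = 2 n 2 n = 4 n^{2}$)
$u{\left(r \right)} \left(-1077 + 354\right) - v{\left(Z{\left(\left(-4 + 0\right) \left(-2\right),12 \right)} \right)} = 4 \cdot 0^{2} \left(-1077 + 354\right) - 12^{2} = 4 \cdot 0 \left(-723\right) - 144 = 0 \left(-723\right) - 144 = 0 - 144 = -144$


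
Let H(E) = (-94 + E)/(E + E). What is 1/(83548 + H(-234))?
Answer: 117/9775198 ≈ 1.1969e-5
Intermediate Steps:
H(E) = (-94 + E)/(2*E) (H(E) = (-94 + E)/((2*E)) = (-94 + E)*(1/(2*E)) = (-94 + E)/(2*E))
1/(83548 + H(-234)) = 1/(83548 + (1/2)*(-94 - 234)/(-234)) = 1/(83548 + (1/2)*(-1/234)*(-328)) = 1/(83548 + 82/117) = 1/(9775198/117) = 117/9775198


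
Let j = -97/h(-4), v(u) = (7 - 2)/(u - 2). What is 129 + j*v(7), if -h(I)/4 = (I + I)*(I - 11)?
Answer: 62017/480 ≈ 129.20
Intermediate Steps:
h(I) = -8*I*(-11 + I) (h(I) = -4*(I + I)*(I - 11) = -4*2*I*(-11 + I) = -8*I*(-11 + I))
v(u) = 5/(-2 + u)
j = 97/480 (j = -97*(-1/(32*(11 - 1*(-4)))) = -97*(-1/(32*(11 + 4))) = -97/(8*(-4)*15) = -97/(-480) = -97*(-1/480) = 97/480 ≈ 0.20208)
129 + j*v(7) = 129 + 97*(5/(-2 + 7))/480 = 129 + 97*(5/5)/480 = 129 + 97*(5*(⅕))/480 = 129 + (97/480)*1 = 129 + 97/480 = 62017/480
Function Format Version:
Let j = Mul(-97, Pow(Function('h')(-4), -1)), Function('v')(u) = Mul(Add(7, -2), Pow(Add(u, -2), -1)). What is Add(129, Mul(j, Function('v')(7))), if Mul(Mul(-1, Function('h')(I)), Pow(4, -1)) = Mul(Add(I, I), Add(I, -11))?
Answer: Rational(62017, 480) ≈ 129.20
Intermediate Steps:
Function('h')(I) = Mul(-8, I, Add(-11, I)) (Function('h')(I) = Mul(-4, Mul(Add(I, I), Add(I, -11))) = Mul(-4, Mul(Mul(2, I), Add(-11, I))) = Mul(-4, Mul(2, I, Add(-11, I))) = Mul(-8, I, Add(-11, I)))
Function('v')(u) = Mul(5, Pow(Add(-2, u), -1))
j = Rational(97, 480) (j = Mul(-97, Pow(Mul(8, -4, Add(11, Mul(-1, -4))), -1)) = Mul(-97, Pow(Mul(8, -4, Add(11, 4)), -1)) = Mul(-97, Pow(Mul(8, -4, 15), -1)) = Mul(-97, Pow(-480, -1)) = Mul(-97, Rational(-1, 480)) = Rational(97, 480) ≈ 0.20208)
Add(129, Mul(j, Function('v')(7))) = Add(129, Mul(Rational(97, 480), Mul(5, Pow(Add(-2, 7), -1)))) = Add(129, Mul(Rational(97, 480), Mul(5, Pow(5, -1)))) = Add(129, Mul(Rational(97, 480), Mul(5, Rational(1, 5)))) = Add(129, Mul(Rational(97, 480), 1)) = Add(129, Rational(97, 480)) = Rational(62017, 480)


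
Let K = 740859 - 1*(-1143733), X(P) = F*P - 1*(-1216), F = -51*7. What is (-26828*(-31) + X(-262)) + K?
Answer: 2811010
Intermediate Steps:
F = -357
X(P) = 1216 - 357*P (X(P) = -357*P - 1*(-1216) = -357*P + 1216 = 1216 - 357*P)
K = 1884592 (K = 740859 + 1143733 = 1884592)
(-26828*(-31) + X(-262)) + K = (-26828*(-31) + (1216 - 357*(-262))) + 1884592 = (831668 + (1216 + 93534)) + 1884592 = (831668 + 94750) + 1884592 = 926418 + 1884592 = 2811010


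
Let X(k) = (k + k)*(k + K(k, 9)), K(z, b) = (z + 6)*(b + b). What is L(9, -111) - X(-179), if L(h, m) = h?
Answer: -1178885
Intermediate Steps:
K(z, b) = 2*b*(6 + z) (K(z, b) = (6 + z)*(2*b) = 2*b*(6 + z))
X(k) = 2*k*(108 + 19*k) (X(k) = (k + k)*(k + 2*9*(6 + k)) = (2*k)*(k + (108 + 18*k)) = (2*k)*(108 + 19*k) = 2*k*(108 + 19*k))
L(9, -111) - X(-179) = 9 - 2*(-179)*(108 + 19*(-179)) = 9 - 2*(-179)*(108 - 3401) = 9 - 2*(-179)*(-3293) = 9 - 1*1178894 = 9 - 1178894 = -1178885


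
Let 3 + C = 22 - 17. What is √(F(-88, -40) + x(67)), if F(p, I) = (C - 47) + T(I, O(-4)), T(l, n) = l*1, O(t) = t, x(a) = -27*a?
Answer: I*√1894 ≈ 43.52*I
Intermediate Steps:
T(l, n) = l
C = 2 (C = -3 + (22 - 17) = -3 + 5 = 2)
F(p, I) = -45 + I (F(p, I) = (2 - 47) + I = -45 + I)
√(F(-88, -40) + x(67)) = √((-45 - 40) - 27*67) = √(-85 - 1809) = √(-1894) = I*√1894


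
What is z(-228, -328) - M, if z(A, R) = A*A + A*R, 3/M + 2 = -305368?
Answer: 12903714721/101790 ≈ 1.2677e+5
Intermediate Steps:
M = -1/101790 (M = 3/(-2 - 305368) = 3/(-305370) = 3*(-1/305370) = -1/101790 ≈ -9.8241e-6)
z(A, R) = A² + A*R
z(-228, -328) - M = -228*(-228 - 328) - 1*(-1/101790) = -228*(-556) + 1/101790 = 126768 + 1/101790 = 12903714721/101790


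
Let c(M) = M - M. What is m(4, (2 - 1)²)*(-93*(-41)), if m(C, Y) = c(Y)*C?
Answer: 0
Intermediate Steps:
c(M) = 0
m(C, Y) = 0 (m(C, Y) = 0*C = 0)
m(4, (2 - 1)²)*(-93*(-41)) = 0*(-93*(-41)) = 0*3813 = 0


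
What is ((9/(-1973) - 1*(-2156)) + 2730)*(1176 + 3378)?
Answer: 43900874226/1973 ≈ 2.2251e+7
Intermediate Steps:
((9/(-1973) - 1*(-2156)) + 2730)*(1176 + 3378) = ((9*(-1/1973) + 2156) + 2730)*4554 = ((-9/1973 + 2156) + 2730)*4554 = (4253779/1973 + 2730)*4554 = (9640069/1973)*4554 = 43900874226/1973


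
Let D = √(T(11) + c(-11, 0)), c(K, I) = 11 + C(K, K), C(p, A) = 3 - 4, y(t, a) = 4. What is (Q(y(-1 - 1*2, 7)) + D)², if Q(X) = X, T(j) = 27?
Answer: (4 + √37)² ≈ 101.66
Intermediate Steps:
C(p, A) = -1
c(K, I) = 10 (c(K, I) = 11 - 1 = 10)
D = √37 (D = √(27 + 10) = √37 ≈ 6.0828)
(Q(y(-1 - 1*2, 7)) + D)² = (4 + √37)²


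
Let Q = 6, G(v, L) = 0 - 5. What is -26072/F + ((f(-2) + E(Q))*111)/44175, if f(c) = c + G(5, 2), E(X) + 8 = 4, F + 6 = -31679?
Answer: 74202881/93312325 ≈ 0.79521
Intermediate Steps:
F = -31685 (F = -6 - 31679 = -31685)
G(v, L) = -5
E(X) = -4 (E(X) = -8 + 4 = -4)
f(c) = -5 + c (f(c) = c - 5 = -5 + c)
-26072/F + ((f(-2) + E(Q))*111)/44175 = -26072/(-31685) + (((-5 - 2) - 4)*111)/44175 = -26072*(-1/31685) + ((-7 - 4)*111)*(1/44175) = 26072/31685 - 11*111*(1/44175) = 26072/31685 - 1221*1/44175 = 26072/31685 - 407/14725 = 74202881/93312325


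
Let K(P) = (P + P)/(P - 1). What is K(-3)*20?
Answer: 30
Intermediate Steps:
K(P) = 2*P/(-1 + P) (K(P) = (2*P)/(-1 + P) = 2*P/(-1 + P))
K(-3)*20 = (2*(-3)/(-1 - 3))*20 = (2*(-3)/(-4))*20 = (2*(-3)*(-¼))*20 = (3/2)*20 = 30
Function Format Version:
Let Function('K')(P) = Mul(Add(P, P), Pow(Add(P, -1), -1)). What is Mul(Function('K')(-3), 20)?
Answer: 30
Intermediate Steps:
Function('K')(P) = Mul(2, P, Pow(Add(-1, P), -1)) (Function('K')(P) = Mul(Mul(2, P), Pow(Add(-1, P), -1)) = Mul(2, P, Pow(Add(-1, P), -1)))
Mul(Function('K')(-3), 20) = Mul(Mul(2, -3, Pow(Add(-1, -3), -1)), 20) = Mul(Mul(2, -3, Pow(-4, -1)), 20) = Mul(Mul(2, -3, Rational(-1, 4)), 20) = Mul(Rational(3, 2), 20) = 30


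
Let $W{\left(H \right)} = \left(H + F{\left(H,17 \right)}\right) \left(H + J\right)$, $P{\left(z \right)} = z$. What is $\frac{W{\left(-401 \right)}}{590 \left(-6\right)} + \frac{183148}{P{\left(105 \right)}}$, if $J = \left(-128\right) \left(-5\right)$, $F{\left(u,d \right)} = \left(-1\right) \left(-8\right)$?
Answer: $\frac{6268631}{3540} \approx 1770.8$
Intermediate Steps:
$F{\left(u,d \right)} = 8$
$J = 640$
$W{\left(H \right)} = \left(8 + H\right) \left(640 + H\right)$ ($W{\left(H \right)} = \left(H + 8\right) \left(H + 640\right) = \left(8 + H\right) \left(640 + H\right)$)
$\frac{W{\left(-401 \right)}}{590 \left(-6\right)} + \frac{183148}{P{\left(105 \right)}} = \frac{5120 + \left(-401\right)^{2} + 648 \left(-401\right)}{590 \left(-6\right)} + \frac{183148}{105} = \frac{5120 + 160801 - 259848}{-3540} + 183148 \cdot \frac{1}{105} = \left(-93927\right) \left(- \frac{1}{3540}\right) + \frac{26164}{15} = \frac{31309}{1180} + \frac{26164}{15} = \frac{6268631}{3540}$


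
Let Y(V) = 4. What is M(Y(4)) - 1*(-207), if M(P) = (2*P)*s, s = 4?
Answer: 239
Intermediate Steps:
M(P) = 8*P (M(P) = (2*P)*4 = 8*P)
M(Y(4)) - 1*(-207) = 8*4 - 1*(-207) = 32 + 207 = 239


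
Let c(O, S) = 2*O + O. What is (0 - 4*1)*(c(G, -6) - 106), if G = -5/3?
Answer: 444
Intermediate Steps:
G = -5/3 (G = -5*1/3 = -5/3 ≈ -1.6667)
c(O, S) = 3*O
(0 - 4*1)*(c(G, -6) - 106) = (0 - 4*1)*(3*(-5/3) - 106) = (0 - 4)*(-5 - 106) = -4*(-111) = 444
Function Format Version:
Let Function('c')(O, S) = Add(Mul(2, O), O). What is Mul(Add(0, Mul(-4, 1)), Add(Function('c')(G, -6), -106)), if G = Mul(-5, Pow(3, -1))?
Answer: 444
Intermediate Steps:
G = Rational(-5, 3) (G = Mul(-5, Rational(1, 3)) = Rational(-5, 3) ≈ -1.6667)
Function('c')(O, S) = Mul(3, O)
Mul(Add(0, Mul(-4, 1)), Add(Function('c')(G, -6), -106)) = Mul(Add(0, Mul(-4, 1)), Add(Mul(3, Rational(-5, 3)), -106)) = Mul(Add(0, -4), Add(-5, -106)) = Mul(-4, -111) = 444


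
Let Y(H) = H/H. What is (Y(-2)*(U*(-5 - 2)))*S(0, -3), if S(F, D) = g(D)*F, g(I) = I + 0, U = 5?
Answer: 0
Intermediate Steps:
Y(H) = 1
g(I) = I
S(F, D) = D*F
(Y(-2)*(U*(-5 - 2)))*S(0, -3) = (1*(5*(-5 - 2)))*(-3*0) = (1*(5*(-7)))*0 = (1*(-35))*0 = -35*0 = 0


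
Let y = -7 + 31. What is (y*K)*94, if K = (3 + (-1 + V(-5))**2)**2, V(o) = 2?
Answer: 36096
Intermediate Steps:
K = 16 (K = (3 + (-1 + 2)**2)**2 = (3 + 1**2)**2 = (3 + 1)**2 = 4**2 = 16)
y = 24
(y*K)*94 = (24*16)*94 = 384*94 = 36096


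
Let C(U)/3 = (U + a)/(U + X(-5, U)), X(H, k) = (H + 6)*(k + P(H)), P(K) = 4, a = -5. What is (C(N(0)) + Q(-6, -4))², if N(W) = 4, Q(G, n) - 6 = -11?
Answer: 441/16 ≈ 27.563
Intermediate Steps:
Q(G, n) = -5 (Q(G, n) = 6 - 11 = -5)
X(H, k) = (4 + k)*(6 + H) (X(H, k) = (H + 6)*(k + 4) = (6 + H)*(4 + k) = (4 + k)*(6 + H))
C(U) = 3*(-5 + U)/(4 + 2*U) (C(U) = 3*((U - 5)/(U + (24 + 4*(-5) + 6*U - 5*U))) = 3*((-5 + U)/(U + (24 - 20 + 6*U - 5*U))) = 3*((-5 + U)/(U + (4 + U))) = 3*((-5 + U)/(4 + 2*U)) = 3*(-5 + U)/(4 + 2*U))
(C(N(0)) + Q(-6, -4))² = (3*(-5 + 4)/(2*(2 + 4)) - 5)² = ((3/2)*(-1)/6 - 5)² = ((3/2)*(⅙)*(-1) - 5)² = (-¼ - 5)² = (-21/4)² = 441/16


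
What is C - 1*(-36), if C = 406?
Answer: 442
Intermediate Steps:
C - 1*(-36) = 406 - 1*(-36) = 406 + 36 = 442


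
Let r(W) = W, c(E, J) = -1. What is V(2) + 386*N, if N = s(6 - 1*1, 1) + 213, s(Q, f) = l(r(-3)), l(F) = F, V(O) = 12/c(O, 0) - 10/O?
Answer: 81043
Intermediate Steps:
V(O) = -12 - 10/O (V(O) = 12/(-1) - 10/O = 12*(-1) - 10/O = -12 - 10/O)
s(Q, f) = -3
N = 210 (N = -3 + 213 = 210)
V(2) + 386*N = (-12 - 10/2) + 386*210 = (-12 - 10*½) + 81060 = (-12 - 5) + 81060 = -17 + 81060 = 81043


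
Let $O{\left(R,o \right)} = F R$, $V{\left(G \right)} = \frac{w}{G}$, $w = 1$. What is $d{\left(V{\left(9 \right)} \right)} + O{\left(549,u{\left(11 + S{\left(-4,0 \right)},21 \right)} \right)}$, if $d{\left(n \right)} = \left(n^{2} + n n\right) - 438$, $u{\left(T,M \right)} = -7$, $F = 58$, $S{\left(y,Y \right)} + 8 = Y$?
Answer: $\frac{2543726}{81} \approx 31404.0$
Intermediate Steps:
$S{\left(y,Y \right)} = -8 + Y$
$V{\left(G \right)} = \frac{1}{G}$ ($V{\left(G \right)} = 1 \frac{1}{G} = \frac{1}{G}$)
$d{\left(n \right)} = -438 + 2 n^{2}$ ($d{\left(n \right)} = \left(n^{2} + n^{2}\right) - 438 = 2 n^{2} - 438 = -438 + 2 n^{2}$)
$O{\left(R,o \right)} = 58 R$
$d{\left(V{\left(9 \right)} \right)} + O{\left(549,u{\left(11 + S{\left(-4,0 \right)},21 \right)} \right)} = \left(-438 + 2 \left(\frac{1}{9}\right)^{2}\right) + 58 \cdot 549 = \left(-438 + \frac{2}{81}\right) + 31842 = - \frac{35476}{81} + 31842 = \frac{2543726}{81}$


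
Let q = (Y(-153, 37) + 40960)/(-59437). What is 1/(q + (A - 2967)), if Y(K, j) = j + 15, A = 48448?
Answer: 59437/2703213185 ≈ 2.1988e-5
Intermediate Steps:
Y(K, j) = 15 + j
q = -41012/59437 (q = ((15 + 37) + 40960)/(-59437) = (52 + 40960)*(-1/59437) = 41012*(-1/59437) = -41012/59437 ≈ -0.69001)
1/(q + (A - 2967)) = 1/(-41012/59437 + (48448 - 2967)) = 1/(-41012/59437 + 45481) = 1/(2703213185/59437) = 59437/2703213185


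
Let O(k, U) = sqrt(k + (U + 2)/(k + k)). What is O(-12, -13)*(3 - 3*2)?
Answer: -I*sqrt(1662)/4 ≈ -10.192*I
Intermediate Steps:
O(k, U) = sqrt(k + (2 + U)/(2*k)) (O(k, U) = sqrt(k + (2 + U)/((2*k))) = sqrt(k + (2 + U)*(1/(2*k))) = sqrt(k + (2 + U)/(2*k)))
O(-12, -13)*(3 - 3*2) = (sqrt(2)*sqrt((2 - 13 + 2*(-12)**2)/(-12))/2)*(3 - 3*2) = (sqrt(2)*sqrt(-(2 - 13 + 2*144)/12)/2)*(3 - 6) = (sqrt(2)*sqrt(-(2 - 13 + 288)/12)/2)*(-3) = (sqrt(2)*sqrt(-1/12*277)/2)*(-3) = (sqrt(2)*sqrt(-277/12)/2)*(-3) = (sqrt(2)*(I*sqrt(831)/6)/2)*(-3) = (I*sqrt(1662)/12)*(-3) = -I*sqrt(1662)/4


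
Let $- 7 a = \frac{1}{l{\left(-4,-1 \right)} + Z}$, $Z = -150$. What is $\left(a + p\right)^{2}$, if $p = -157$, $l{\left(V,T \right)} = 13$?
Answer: $\frac{22668915844}{919681} \approx 24649.0$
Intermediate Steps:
$a = \frac{1}{959}$ ($a = - \frac{1}{7 \left(13 - 150\right)} = - \frac{1}{7 \left(-137\right)} = \left(- \frac{1}{7}\right) \left(- \frac{1}{137}\right) = \frac{1}{959} \approx 0.0010428$)
$\left(a + p\right)^{2} = \left(\frac{1}{959} - 157\right)^{2} = \left(- \frac{150562}{959}\right)^{2} = \frac{22668915844}{919681}$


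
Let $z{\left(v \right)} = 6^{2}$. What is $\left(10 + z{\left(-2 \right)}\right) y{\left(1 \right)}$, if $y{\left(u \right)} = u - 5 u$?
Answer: $-184$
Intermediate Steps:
$y{\left(u \right)} = - 4 u$
$z{\left(v \right)} = 36$
$\left(10 + z{\left(-2 \right)}\right) y{\left(1 \right)} = \left(10 + 36\right) \left(\left(-4\right) 1\right) = 46 \left(-4\right) = -184$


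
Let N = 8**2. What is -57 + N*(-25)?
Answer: -1657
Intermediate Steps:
N = 64
-57 + N*(-25) = -57 + 64*(-25) = -57 - 1600 = -1657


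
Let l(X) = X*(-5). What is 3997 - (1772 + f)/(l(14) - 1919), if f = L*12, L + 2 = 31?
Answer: 7952153/1989 ≈ 3998.1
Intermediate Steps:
L = 29 (L = -2 + 31 = 29)
f = 348 (f = 29*12 = 348)
l(X) = -5*X
3997 - (1772 + f)/(l(14) - 1919) = 3997 - (1772 + 348)/(-5*14 - 1919) = 3997 - 2120/(-70 - 1919) = 3997 - 2120/(-1989) = 3997 - 2120*(-1)/1989 = 3997 - 1*(-2120/1989) = 3997 + 2120/1989 = 7952153/1989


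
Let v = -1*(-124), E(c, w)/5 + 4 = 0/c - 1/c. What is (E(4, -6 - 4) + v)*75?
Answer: 30825/4 ≈ 7706.3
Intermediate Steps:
E(c, w) = -20 - 5/c (E(c, w) = -20 + 5*(0/c - 1/c) = -20 + 5*(0 - 1/c) = -20 + 5*(-1/c) = -20 - 5/c)
v = 124
(E(4, -6 - 4) + v)*75 = ((-20 - 5/4) + 124)*75 = (-85/4 + 124)*75 = (411/4)*75 = 30825/4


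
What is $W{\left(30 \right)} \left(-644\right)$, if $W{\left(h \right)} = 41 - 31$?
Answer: $-6440$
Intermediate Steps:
$W{\left(h \right)} = 10$
$W{\left(30 \right)} \left(-644\right) = 10 \left(-644\right) = -6440$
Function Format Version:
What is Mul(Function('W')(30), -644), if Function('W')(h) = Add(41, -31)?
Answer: -6440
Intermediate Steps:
Function('W')(h) = 10
Mul(Function('W')(30), -644) = Mul(10, -644) = -6440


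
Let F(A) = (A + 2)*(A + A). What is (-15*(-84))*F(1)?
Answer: 7560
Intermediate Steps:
F(A) = 2*A*(2 + A) (F(A) = (2 + A)*(2*A) = 2*A*(2 + A))
(-15*(-84))*F(1) = (-15*(-84))*(2*1*(2 + 1)) = 1260*(2*1*3) = 1260*6 = 7560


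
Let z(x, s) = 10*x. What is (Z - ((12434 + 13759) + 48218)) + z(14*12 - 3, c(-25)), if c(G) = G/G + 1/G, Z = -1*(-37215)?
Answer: -35546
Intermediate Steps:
Z = 37215
c(G) = 1 + 1/G
(Z - ((12434 + 13759) + 48218)) + z(14*12 - 3, c(-25)) = (37215 - ((12434 + 13759) + 48218)) + 10*(14*12 - 3) = (37215 - (26193 + 48218)) + 10*(168 - 3) = (37215 - 1*74411) + 10*165 = (37215 - 74411) + 1650 = -37196 + 1650 = -35546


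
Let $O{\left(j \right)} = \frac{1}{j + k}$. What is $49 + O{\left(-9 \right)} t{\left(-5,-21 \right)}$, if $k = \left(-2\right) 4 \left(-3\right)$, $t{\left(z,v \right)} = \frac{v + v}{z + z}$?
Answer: $\frac{1232}{25} \approx 49.28$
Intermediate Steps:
$t{\left(z,v \right)} = \frac{v}{z}$ ($t{\left(z,v \right)} = \frac{2 v}{2 z} = 2 v \frac{1}{2 z} = \frac{v}{z}$)
$k = 24$ ($k = \left(-8\right) \left(-3\right) = 24$)
$O{\left(j \right)} = \frac{1}{24 + j}$ ($O{\left(j \right)} = \frac{1}{j + 24} = \frac{1}{24 + j}$)
$49 + O{\left(-9 \right)} t{\left(-5,-21 \right)} = 49 + \frac{\left(-21\right) \frac{1}{-5}}{24 - 9} = 49 + \frac{\left(-21\right) \left(- \frac{1}{5}\right)}{15} = 49 + \frac{1}{15} \cdot \frac{21}{5} = 49 + \frac{7}{25} = \frac{1232}{25}$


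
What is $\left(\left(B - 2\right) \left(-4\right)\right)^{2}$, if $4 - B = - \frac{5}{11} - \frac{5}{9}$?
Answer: $\frac{1420864}{9801} \approx 144.97$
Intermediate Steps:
$B = \frac{496}{99}$ ($B = 4 - \left(- \frac{5}{11} - \frac{5}{9}\right) = 4 - - \frac{100}{99} = 4 + \frac{100}{99} = \frac{496}{99} \approx 5.0101$)
$\left(\left(B - 2\right) \left(-4\right)\right)^{2} = \left(\left(\frac{496}{99} - 2\right) \left(-4\right)\right)^{2} = \left(\frac{298}{99} \left(-4\right)\right)^{2} = \left(- \frac{1192}{99}\right)^{2} = \frac{1420864}{9801}$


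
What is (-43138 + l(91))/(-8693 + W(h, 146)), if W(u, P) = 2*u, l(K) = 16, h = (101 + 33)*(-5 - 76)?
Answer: 43122/30401 ≈ 1.4184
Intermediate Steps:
h = -10854 (h = 134*(-81) = -10854)
(-43138 + l(91))/(-8693 + W(h, 146)) = (-43138 + 16)/(-8693 + 2*(-10854)) = -43122/(-8693 - 21708) = -43122/(-30401) = -43122*(-1/30401) = 43122/30401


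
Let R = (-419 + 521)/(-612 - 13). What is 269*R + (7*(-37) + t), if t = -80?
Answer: -239313/625 ≈ -382.90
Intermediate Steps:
R = -102/625 (R = 102/(-625) = 102*(-1/625) = -102/625 ≈ -0.16320)
269*R + (7*(-37) + t) = 269*(-102/625) + (7*(-37) - 80) = -27438/625 + (-259 - 80) = -27438/625 - 339 = -239313/625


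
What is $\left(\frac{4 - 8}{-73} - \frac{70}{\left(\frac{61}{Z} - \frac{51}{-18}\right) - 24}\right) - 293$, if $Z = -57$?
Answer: $- \frac{3575229}{12337} \approx -289.8$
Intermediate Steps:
$\left(\frac{4 - 8}{-73} - \frac{70}{\left(\frac{61}{Z} - \frac{51}{-18}\right) - 24}\right) - 293 = \left(\frac{4 - 8}{-73} - \frac{70}{\left(\frac{61}{-57} - \frac{51}{-18}\right) - 24}\right) - 293 = \left(\left(4 - 8\right) \left(- \frac{1}{73}\right) - \frac{70}{\left(61 \left(- \frac{1}{57}\right) - - \frac{17}{6}\right) - 24}\right) - 293 = \left(\left(-4\right) \left(- \frac{1}{73}\right) - \frac{70}{\left(- \frac{61}{57} + \frac{17}{6}\right) - 24}\right) - 293 = \left(\frac{4}{73} - \frac{70}{\frac{67}{38} - 24}\right) - 293 = \left(\frac{4}{73} - \frac{70}{- \frac{845}{38}}\right) - 293 = \left(\frac{4}{73} - - \frac{532}{169}\right) - 293 = \left(\frac{4}{73} + \frac{532}{169}\right) - 293 = \frac{39512}{12337} - 293 = - \frac{3575229}{12337}$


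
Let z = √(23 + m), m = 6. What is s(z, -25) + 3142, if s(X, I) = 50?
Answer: 3192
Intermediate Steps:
z = √29 (z = √(23 + 6) = √29 ≈ 5.3852)
s(z, -25) + 3142 = 50 + 3142 = 3192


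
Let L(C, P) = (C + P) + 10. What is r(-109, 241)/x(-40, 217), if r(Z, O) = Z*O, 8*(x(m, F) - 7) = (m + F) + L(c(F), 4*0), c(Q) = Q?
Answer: -52538/115 ≈ -456.85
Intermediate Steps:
L(C, P) = 10 + C + P
x(m, F) = 33/4 + F/4 + m/8 (x(m, F) = 7 + ((m + F) + (10 + F + 4*0))/8 = 7 + ((F + m) + (10 + F + 0))/8 = 7 + ((F + m) + (10 + F))/8 = 7 + (10 + m + 2*F)/8 = 7 + (5/4 + F/4 + m/8) = 33/4 + F/4 + m/8)
r(Z, O) = O*Z
r(-109, 241)/x(-40, 217) = (241*(-109))/(33/4 + (1/4)*217 + (1/8)*(-40)) = -26269/(33/4 + 217/4 - 5) = -26269/115/2 = -26269*2/115 = -52538/115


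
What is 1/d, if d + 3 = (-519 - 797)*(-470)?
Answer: 1/618517 ≈ 1.6168e-6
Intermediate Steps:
d = 618517 (d = -3 + (-519 - 797)*(-470) = -3 - 1316*(-470) = -3 + 618520 = 618517)
1/d = 1/618517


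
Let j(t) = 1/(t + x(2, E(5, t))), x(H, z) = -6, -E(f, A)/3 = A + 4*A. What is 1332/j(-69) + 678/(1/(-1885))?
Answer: -1377930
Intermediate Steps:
E(f, A) = -15*A (E(f, A) = -3*(A + 4*A) = -15*A)
j(t) = 1/(-6 + t) (j(t) = 1/(t - 6) = 1/(-6 + t))
1332/j(-69) + 678/(1/(-1885)) = 1332/(1/(-6 - 69)) + 678/(1/(-1885)) = 1332/(1/(-75)) + 678/(-1/1885) = 1332/(-1/75) + 678*(-1885) = 1332*(-75) - 1278030 = -99900 - 1278030 = -1377930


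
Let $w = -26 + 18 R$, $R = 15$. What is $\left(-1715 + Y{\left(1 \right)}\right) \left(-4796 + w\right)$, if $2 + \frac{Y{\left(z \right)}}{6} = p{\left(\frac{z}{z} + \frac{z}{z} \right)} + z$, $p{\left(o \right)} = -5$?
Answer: $7970552$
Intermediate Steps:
$w = 244$ ($w = -26 + 18 \cdot 15 = -26 + 270 = 244$)
$Y{\left(z \right)} = -42 + 6 z$ ($Y{\left(z \right)} = -12 + 6 \left(-5 + z\right) = -12 + \left(-30 + 6 z\right) = -42 + 6 z$)
$\left(-1715 + Y{\left(1 \right)}\right) \left(-4796 + w\right) = \left(-1715 + \left(-42 + 6 \cdot 1\right)\right) \left(-4796 + 244\right) = \left(-1715 + \left(-42 + 6\right)\right) \left(-4552\right) = \left(-1715 - 36\right) \left(-4552\right) = \left(-1751\right) \left(-4552\right) = 7970552$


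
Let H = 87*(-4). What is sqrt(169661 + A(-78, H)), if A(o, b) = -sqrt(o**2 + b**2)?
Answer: sqrt(169661 - 6*sqrt(3533)) ≈ 411.47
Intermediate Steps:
H = -348
A(o, b) = -sqrt(b**2 + o**2)
sqrt(169661 + A(-78, H)) = sqrt(169661 - sqrt((-348)**2 + (-78)**2)) = sqrt(169661 - sqrt(121104 + 6084)) = sqrt(169661 - sqrt(127188)) = sqrt(169661 - 6*sqrt(3533))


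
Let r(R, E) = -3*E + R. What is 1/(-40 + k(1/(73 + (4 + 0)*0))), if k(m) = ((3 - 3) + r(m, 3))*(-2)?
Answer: -73/1608 ≈ -0.045398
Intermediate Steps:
r(R, E) = R - 3*E
k(m) = 18 - 2*m (k(m) = ((3 - 3) + (m - 3*3))*(-2) = (0 + (m - 9))*(-2) = (0 + (-9 + m))*(-2) = (-9 + m)*(-2) = 18 - 2*m)
1/(-40 + k(1/(73 + (4 + 0)*0))) = 1/(-40 + (18 - 2/(73 + (4 + 0)*0))) = 1/(-40 + (18 - 2/(73 + 4*0))) = 1/(-40 + (18 - 2/(73 + 0))) = 1/(-40 + (18 - 2/73)) = 1/(-40 + 1312/73) = 1/(-1608/73) = -73/1608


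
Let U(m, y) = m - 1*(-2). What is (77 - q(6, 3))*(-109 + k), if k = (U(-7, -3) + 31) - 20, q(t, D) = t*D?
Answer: -6077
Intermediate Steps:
q(t, D) = D*t
U(m, y) = 2 + m (U(m, y) = m + 2 = 2 + m)
k = 6 (k = ((2 - 7) + 31) - 20 = (-5 + 31) - 20 = 26 - 20 = 6)
(77 - q(6, 3))*(-109 + k) = (77 - 3*6)*(-109 + 6) = (77 - 1*18)*(-103) = (77 - 18)*(-103) = 59*(-103) = -6077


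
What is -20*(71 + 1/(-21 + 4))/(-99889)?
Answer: 24120/1698113 ≈ 0.014204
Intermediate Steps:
-20*(71 + 1/(-21 + 4))/(-99889) = -20*(71 + 1/(-17))*(-1/99889) = -20*(71 - 1/17)*(-1/99889) = -20*1206/17*(-1/99889) = -24120/17*(-1/99889) = 24120/1698113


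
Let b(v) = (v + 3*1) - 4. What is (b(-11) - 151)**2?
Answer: 26569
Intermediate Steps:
b(v) = -1 + v (b(v) = (v + 3) - 4 = (3 + v) - 4 = -1 + v)
(b(-11) - 151)**2 = ((-1 - 11) - 151)**2 = (-12 - 151)**2 = (-163)**2 = 26569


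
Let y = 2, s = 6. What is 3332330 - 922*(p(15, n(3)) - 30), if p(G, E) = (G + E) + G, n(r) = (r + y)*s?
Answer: 3304670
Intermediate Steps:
n(r) = 12 + 6*r (n(r) = (r + 2)*6 = (2 + r)*6 = 12 + 6*r)
p(G, E) = E + 2*G (p(G, E) = (E + G) + G = E + 2*G)
3332330 - 922*(p(15, n(3)) - 30) = 3332330 - 922*(((12 + 6*3) + 2*15) - 30) = 3332330 - 922*(((12 + 18) + 30) - 30) = 3332330 - 922*((30 + 30) - 30) = 3332330 - 922*(60 - 30) = 3332330 - 922*30 = 3332330 - 1*27660 = 3332330 - 27660 = 3304670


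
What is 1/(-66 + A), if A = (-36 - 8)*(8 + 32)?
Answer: -1/1826 ≈ -0.00054764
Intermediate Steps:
A = -1760 (A = -44*40 = -1760)
1/(-66 + A) = 1/(-66 - 1760) = 1/(-1826) = 1*(-1/1826) = -1/1826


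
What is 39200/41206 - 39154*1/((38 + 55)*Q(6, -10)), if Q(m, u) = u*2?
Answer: 421572931/19160790 ≈ 22.002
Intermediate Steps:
Q(m, u) = 2*u
39200/41206 - 39154*1/((38 + 55)*Q(6, -10)) = 39200/41206 - 39154*(-1/(20*(38 + 55))) = 39200*(1/41206) - 39154/(93*(-20)) = 19600/20603 - 39154/(-1860) = 19600/20603 - 39154*(-1/1860) = 19600/20603 + 19577/930 = 421572931/19160790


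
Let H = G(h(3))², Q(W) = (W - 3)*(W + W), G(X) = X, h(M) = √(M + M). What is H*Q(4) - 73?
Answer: -25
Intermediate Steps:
h(M) = √2*√M (h(M) = √(2*M) = √2*√M)
Q(W) = 2*W*(-3 + W) (Q(W) = (-3 + W)*(2*W) = 2*W*(-3 + W))
H = 6 (H = (√2*√3)² = (√6)² = 6)
H*Q(4) - 73 = 6*(2*4*(-3 + 4)) - 73 = 6*(2*4*1) - 73 = 6*8 - 73 = 48 - 73 = -25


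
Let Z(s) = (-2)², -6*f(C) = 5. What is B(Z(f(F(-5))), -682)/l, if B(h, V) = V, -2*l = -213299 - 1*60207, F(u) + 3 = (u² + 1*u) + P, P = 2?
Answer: -682/136753 ≈ -0.0049871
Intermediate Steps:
F(u) = -1 + u + u² (F(u) = -3 + ((u² + 1*u) + 2) = -3 + ((u² + u) + 2) = -3 + ((u + u²) + 2) = -3 + (2 + u + u²) = -1 + u + u²)
f(C) = -⅚ (f(C) = -⅙*5 = -⅚)
Z(s) = 4
l = 136753 (l = -(-213299 - 1*60207)/2 = -(-213299 - 60207)/2 = -½*(-273506) = 136753)
B(Z(f(F(-5))), -682)/l = -682/136753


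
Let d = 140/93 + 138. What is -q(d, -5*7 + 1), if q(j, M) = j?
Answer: -12974/93 ≈ -139.51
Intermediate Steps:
d = 12974/93 (d = 140*(1/93) + 138 = 140/93 + 138 = 12974/93 ≈ 139.51)
-q(d, -5*7 + 1) = -1*12974/93 = -12974/93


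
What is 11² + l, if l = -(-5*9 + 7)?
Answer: 159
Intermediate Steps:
l = 38 (l = -(-45 + 7) = -1*(-38) = 38)
11² + l = 11² + 38 = 121 + 38 = 159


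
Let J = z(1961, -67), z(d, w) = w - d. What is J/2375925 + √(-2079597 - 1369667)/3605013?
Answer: -676/791975 + 4*I*√215579/3605013 ≈ -0.00085356 + 0.00051518*I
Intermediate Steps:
J = -2028 (J = -67 - 1*1961 = -67 - 1961 = -2028)
J/2375925 + √(-2079597 - 1369667)/3605013 = -2028/2375925 + √(-2079597 - 1369667)/3605013 = -2028*1/2375925 + √(-3449264)*(1/3605013) = -676/791975 + (4*I*√215579)*(1/3605013) = -676/791975 + 4*I*√215579/3605013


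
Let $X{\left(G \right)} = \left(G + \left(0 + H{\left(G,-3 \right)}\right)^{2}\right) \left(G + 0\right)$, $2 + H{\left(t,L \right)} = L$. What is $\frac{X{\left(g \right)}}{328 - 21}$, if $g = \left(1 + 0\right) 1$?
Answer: $\frac{26}{307} \approx 0.084691$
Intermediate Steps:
$H{\left(t,L \right)} = -2 + L$
$g = 1$ ($g = 1 \cdot 1 = 1$)
$X{\left(G \right)} = G \left(25 + G\right)$ ($X{\left(G \right)} = \left(G + \left(0 - 5\right)^{2}\right) \left(G + 0\right) = \left(G + \left(0 - 5\right)^{2}\right) G = \left(G + \left(-5\right)^{2}\right) G = \left(G + 25\right) G = \left(25 + G\right) G = G \left(25 + G\right)$)
$\frac{X{\left(g \right)}}{328 - 21} = \frac{1 \left(25 + 1\right)}{328 - 21} = \frac{1 \cdot 26}{307} = \frac{1}{307} \cdot 26 = \frac{26}{307}$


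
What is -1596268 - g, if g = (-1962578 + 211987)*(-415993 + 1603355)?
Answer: 2078583634674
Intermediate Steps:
g = -2078585230942 (g = -1750591*1187362 = -2078585230942)
-1596268 - g = -1596268 - 1*(-2078585230942) = -1596268 + 2078585230942 = 2078583634674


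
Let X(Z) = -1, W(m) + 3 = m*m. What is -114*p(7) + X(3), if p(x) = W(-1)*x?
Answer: 1595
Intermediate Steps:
W(m) = -3 + m² (W(m) = -3 + m*m = -3 + m²)
p(x) = -2*x (p(x) = (-3 + (-1)²)*x = (-3 + 1)*x = -2*x)
-114*p(7) + X(3) = -(-228)*7 - 1 = -114*(-14) - 1 = 1596 - 1 = 1595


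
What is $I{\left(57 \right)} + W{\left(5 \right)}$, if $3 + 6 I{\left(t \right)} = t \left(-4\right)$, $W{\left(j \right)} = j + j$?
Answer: $- \frac{57}{2} \approx -28.5$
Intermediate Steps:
$W{\left(j \right)} = 2 j$
$I{\left(t \right)} = - \frac{1}{2} - \frac{2 t}{3}$ ($I{\left(t \right)} = - \frac{1}{2} + \frac{t \left(-4\right)}{6} = - \frac{1}{2} + \frac{\left(-4\right) t}{6} = - \frac{1}{2} - \frac{2 t}{3}$)
$I{\left(57 \right)} + W{\left(5 \right)} = \left(- \frac{1}{2} - 38\right) + 2 \cdot 5 = \left(- \frac{1}{2} - 38\right) + 10 = - \frac{77}{2} + 10 = - \frac{57}{2}$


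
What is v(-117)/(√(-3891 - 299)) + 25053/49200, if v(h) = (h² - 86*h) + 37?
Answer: 8351/16400 - 11894*I*√4190/2095 ≈ 0.50921 - 367.49*I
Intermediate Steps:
v(h) = 37 + h² - 86*h
v(-117)/(√(-3891 - 299)) + 25053/49200 = (37 + (-117)² - 86*(-117))/(√(-3891 - 299)) + 25053/49200 = (37 + 13689 + 10062)/(√(-4190)) + 25053*(1/49200) = 23788/((I*√4190)) + 8351/16400 = 23788*(-I*√4190/4190) + 8351/16400 = -11894*I*√4190/2095 + 8351/16400 = 8351/16400 - 11894*I*√4190/2095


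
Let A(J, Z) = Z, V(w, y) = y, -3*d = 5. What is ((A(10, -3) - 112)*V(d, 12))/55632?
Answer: -115/4636 ≈ -0.024806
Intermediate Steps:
d = -5/3 (d = -⅓*5 = -5/3 ≈ -1.6667)
((A(10, -3) - 112)*V(d, 12))/55632 = ((-3 - 112)*12)/55632 = -115*12*(1/55632) = -1380*1/55632 = -115/4636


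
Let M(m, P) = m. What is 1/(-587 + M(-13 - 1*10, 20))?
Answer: -1/610 ≈ -0.0016393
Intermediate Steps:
1/(-587 + M(-13 - 1*10, 20)) = 1/(-587 + (-13 - 1*10)) = 1/(-587 + (-13 - 10)) = 1/(-587 - 23) = 1/(-610) = -1/610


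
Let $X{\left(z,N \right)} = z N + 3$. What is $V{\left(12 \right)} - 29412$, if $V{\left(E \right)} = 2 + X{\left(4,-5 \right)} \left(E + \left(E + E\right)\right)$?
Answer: $-30022$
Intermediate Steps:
$X{\left(z,N \right)} = 3 + N z$ ($X{\left(z,N \right)} = N z + 3 = 3 + N z$)
$V{\left(E \right)} = 2 - 51 E$ ($V{\left(E \right)} = 2 + \left(3 - 20\right) \left(E + \left(E + E\right)\right) = 2 + \left(3 - 20\right) \left(E + 2 E\right) = 2 - 17 \cdot 3 E = 2 - 51 E$)
$V{\left(12 \right)} - 29412 = \left(2 - 612\right) - 29412 = -610 - 29412 = -30022$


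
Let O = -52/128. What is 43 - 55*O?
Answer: 2091/32 ≈ 65.344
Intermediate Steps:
O = -13/32 (O = -52*1/128 = -13/32 ≈ -0.40625)
43 - 55*O = 43 - 55*(-13/32) = 43 + 715/32 = 2091/32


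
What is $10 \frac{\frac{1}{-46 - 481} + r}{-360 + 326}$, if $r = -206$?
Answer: $\frac{542815}{8959} \approx 60.589$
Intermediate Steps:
$10 \frac{\frac{1}{-46 - 481} + r}{-360 + 326} = 10 \frac{\frac{1}{-46 - 481} - 206}{-360 + 326} = 10 \frac{\frac{1}{-527} - 206}{-34} = 10 \left(- \frac{1}{527} - 206\right) \left(- \frac{1}{34}\right) = 10 \left(\left(- \frac{108563}{527}\right) \left(- \frac{1}{34}\right)\right) = 10 \cdot \frac{108563}{17918} = \frac{542815}{8959}$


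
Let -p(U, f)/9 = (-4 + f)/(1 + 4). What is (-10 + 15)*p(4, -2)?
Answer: 54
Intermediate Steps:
p(U, f) = 36/5 - 9*f/5 (p(U, f) = -9*(-4 + f)/(1 + 4) = -9*(-4 + f)/5 = -9*(-⅘ + f/5) = 36/5 - 9*f/5)
(-10 + 15)*p(4, -2) = (-10 + 15)*(36/5 - 9/5*(-2)) = 5*(36/5 + 18/5) = 5*(54/5) = 54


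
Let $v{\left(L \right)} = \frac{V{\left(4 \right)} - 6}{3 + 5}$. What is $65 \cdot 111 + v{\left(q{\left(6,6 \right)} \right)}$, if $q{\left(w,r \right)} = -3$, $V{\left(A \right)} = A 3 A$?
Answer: $\frac{28881}{4} \approx 7220.3$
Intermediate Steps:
$V{\left(A \right)} = 3 A^{2}$ ($V{\left(A \right)} = 3 A A = 3 A^{2}$)
$v{\left(L \right)} = \frac{21}{4}$ ($v{\left(L \right)} = \frac{3 \cdot 4^{2} - 6}{3 + 5} = \frac{3 \cdot 16 - 6}{8} = \left(48 - 6\right) \frac{1}{8} = 42 \cdot \frac{1}{8} = \frac{21}{4}$)
$65 \cdot 111 + v{\left(q{\left(6,6 \right)} \right)} = 65 \cdot 111 + \frac{21}{4} = 7215 + \frac{21}{4} = \frac{28881}{4}$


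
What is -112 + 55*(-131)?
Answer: -7317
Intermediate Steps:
-112 + 55*(-131) = -112 - 7205 = -7317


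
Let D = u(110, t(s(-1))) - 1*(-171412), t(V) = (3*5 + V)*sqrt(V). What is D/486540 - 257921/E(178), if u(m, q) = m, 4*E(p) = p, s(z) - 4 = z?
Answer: -13942361179/2405670 ≈ -5795.6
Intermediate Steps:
s(z) = 4 + z
E(p) = p/4
t(V) = sqrt(V)*(15 + V) (t(V) = (15 + V)*sqrt(V) = sqrt(V)*(15 + V))
D = 171522 (D = 110 - 1*(-171412) = 110 + 171412 = 171522)
D/486540 - 257921/E(178) = 171522/486540 - 257921/((1/4)*178) = 171522*(1/486540) - 257921/89/2 = 9529/27030 - 257921*2/89 = 9529/27030 - 515842/89 = -13942361179/2405670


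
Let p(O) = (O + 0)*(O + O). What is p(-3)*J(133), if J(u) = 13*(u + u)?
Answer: 62244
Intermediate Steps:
J(u) = 26*u (J(u) = 13*(2*u) = 26*u)
p(O) = 2*O² (p(O) = O*(2*O) = 2*O²)
p(-3)*J(133) = (2*(-3)²)*(26*133) = (2*9)*3458 = 18*3458 = 62244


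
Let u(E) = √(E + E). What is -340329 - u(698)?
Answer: -340329 - 2*√349 ≈ -3.4037e+5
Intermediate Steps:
u(E) = √2*√E (u(E) = √(2*E) = √2*√E)
-340329 - u(698) = -340329 - √2*√698 = -340329 - 2*√349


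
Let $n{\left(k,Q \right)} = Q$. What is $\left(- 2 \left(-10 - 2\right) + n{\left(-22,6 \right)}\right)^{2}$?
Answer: $900$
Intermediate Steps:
$\left(- 2 \left(-10 - 2\right) + n{\left(-22,6 \right)}\right)^{2} = \left(- 2 \left(-10 - 2\right) + 6\right)^{2} = \left(\left(-2\right) \left(-12\right) + 6\right)^{2} = \left(24 + 6\right)^{2} = 30^{2} = 900$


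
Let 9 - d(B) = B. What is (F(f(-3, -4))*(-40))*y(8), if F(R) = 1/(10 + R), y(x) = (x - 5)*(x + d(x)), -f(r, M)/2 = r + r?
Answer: -540/11 ≈ -49.091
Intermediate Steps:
f(r, M) = -4*r (f(r, M) = -2*(r + r) = -4*r)
d(B) = 9 - B
y(x) = -45 + 9*x (y(x) = (x - 5)*(x + (9 - x)) = (-5 + x)*9 = -45 + 9*x)
(F(f(-3, -4))*(-40))*y(8) = (-40/(10 - 4*(-3)))*(-45 + 9*8) = (-40/(10 + 12))*(-45 + 72) = (-40/22)*27 = ((1/22)*(-40))*27 = -20/11*27 = -540/11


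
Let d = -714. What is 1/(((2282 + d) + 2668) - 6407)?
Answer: -1/2171 ≈ -0.00046062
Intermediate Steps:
1/(((2282 + d) + 2668) - 6407) = 1/(((2282 - 714) + 2668) - 6407) = 1/((1568 + 2668) - 6407) = 1/(4236 - 6407) = 1/(-2171) = -1/2171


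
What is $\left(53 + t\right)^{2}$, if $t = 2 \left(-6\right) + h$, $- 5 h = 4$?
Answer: $\frac{40401}{25} \approx 1616.0$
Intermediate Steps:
$h = - \frac{4}{5}$ ($h = \left(- \frac{1}{5}\right) 4 = - \frac{4}{5} \approx -0.8$)
$t = - \frac{64}{5}$ ($t = 2 \left(-6\right) - \frac{4}{5} = -12 - \frac{4}{5} = - \frac{64}{5} \approx -12.8$)
$\left(53 + t\right)^{2} = \left(53 - \frac{64}{5}\right)^{2} = \left(\frac{201}{5}\right)^{2} = \frac{40401}{25}$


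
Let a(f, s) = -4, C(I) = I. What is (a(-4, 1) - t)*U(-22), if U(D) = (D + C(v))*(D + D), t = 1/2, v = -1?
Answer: -4554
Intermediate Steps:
t = ½ ≈ 0.50000
U(D) = 2*D*(-1 + D) (U(D) = (D - 1)*(D + D) = (-1 + D)*(2*D) = 2*D*(-1 + D))
(a(-4, 1) - t)*U(-22) = (-4 - 1*½)*(2*(-22)*(-1 - 22)) = (-4 - ½)*(2*(-22)*(-23)) = -9/2*1012 = -4554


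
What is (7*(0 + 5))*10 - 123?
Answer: 227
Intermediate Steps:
(7*(0 + 5))*10 - 123 = (7*5)*10 - 123 = 35*10 - 123 = 350 - 123 = 227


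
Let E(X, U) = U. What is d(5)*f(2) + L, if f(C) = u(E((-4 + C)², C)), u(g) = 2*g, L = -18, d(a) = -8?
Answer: -50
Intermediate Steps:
f(C) = 2*C
d(5)*f(2) + L = -16*2 - 18 = -8*4 - 18 = -32 - 18 = -50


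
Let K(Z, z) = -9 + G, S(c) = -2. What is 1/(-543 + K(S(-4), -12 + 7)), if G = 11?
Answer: -1/541 ≈ -0.0018484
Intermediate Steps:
K(Z, z) = 2 (K(Z, z) = -9 + 11 = 2)
1/(-543 + K(S(-4), -12 + 7)) = 1/(-543 + 2) = 1/(-541) = -1/541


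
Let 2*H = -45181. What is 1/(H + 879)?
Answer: -2/43423 ≈ -4.6059e-5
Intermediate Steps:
H = -45181/2 (H = (½)*(-45181) = -45181/2 ≈ -22591.)
1/(H + 879) = 1/(-45181/2 + 879) = 1/(-43423/2) = -2/43423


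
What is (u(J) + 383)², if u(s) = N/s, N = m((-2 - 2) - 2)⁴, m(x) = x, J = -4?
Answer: 3481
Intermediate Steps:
N = 1296 (N = ((-2 - 2) - 2)⁴ = (-4 - 2)⁴ = (-6)⁴ = 1296)
u(s) = 1296/s
(u(J) + 383)² = (1296/(-4) + 383)² = (1296*(-¼) + 383)² = (-324 + 383)² = 59² = 3481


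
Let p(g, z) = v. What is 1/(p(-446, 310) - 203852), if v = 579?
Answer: -1/203273 ≈ -4.9195e-6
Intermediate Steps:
p(g, z) = 579
1/(p(-446, 310) - 203852) = 1/(579 - 203852) = 1/(-203273) = -1/203273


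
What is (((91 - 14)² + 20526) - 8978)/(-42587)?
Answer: -17477/42587 ≈ -0.41038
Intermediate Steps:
(((91 - 14)² + 20526) - 8978)/(-42587) = ((77² + 20526) - 8978)*(-1/42587) = ((5929 + 20526) - 8978)*(-1/42587) = (26455 - 8978)*(-1/42587) = 17477*(-1/42587) = -17477/42587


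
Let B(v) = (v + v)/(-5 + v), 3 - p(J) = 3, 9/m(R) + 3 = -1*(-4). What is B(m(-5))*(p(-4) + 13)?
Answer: 117/2 ≈ 58.500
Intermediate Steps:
m(R) = 9 (m(R) = 9/(-3 - 1*(-4)) = 9/(-3 + 4) = 9/1 = 9*1 = 9)
p(J) = 0 (p(J) = 3 - 1*3 = 3 - 3 = 0)
B(v) = 2*v/(-5 + v) (B(v) = (2*v)/(-5 + v) = 2*v/(-5 + v))
B(m(-5))*(p(-4) + 13) = (2*9/(-5 + 9))*(0 + 13) = (2*9/4)*13 = (2*9*(1/4))*13 = (9/2)*13 = 117/2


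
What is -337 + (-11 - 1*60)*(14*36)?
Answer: -36121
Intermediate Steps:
-337 + (-11 - 1*60)*(14*36) = -337 + (-11 - 60)*504 = -337 - 71*504 = -337 - 35784 = -36121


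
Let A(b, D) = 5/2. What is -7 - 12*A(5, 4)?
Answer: -37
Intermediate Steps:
A(b, D) = 5/2 (A(b, D) = 5*(½) = 5/2)
-7 - 12*A(5, 4) = -7 - 12*5/2 = -7 - 30 = -37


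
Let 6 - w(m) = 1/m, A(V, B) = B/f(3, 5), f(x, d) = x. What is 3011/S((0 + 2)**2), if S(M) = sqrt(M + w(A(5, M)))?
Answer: 6022*sqrt(37)/37 ≈ 990.01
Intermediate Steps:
A(V, B) = B/3
w(m) = 6 - 1/m
S(M) = sqrt(6 + M - 3/M) (S(M) = sqrt(M + (6 - 1/(M/3))) = sqrt(M + (6 - 3/M)) = sqrt(6 + M - 3/M))
3011/S((0 + 2)**2) = 3011/(sqrt(6 + (0 + 2)**2 - 3/(0 + 2)**2)) = 3011/(sqrt(6 + 2**2 - 3/(2**2))) = 3011/(sqrt(6 + 4 - 3/4)) = 3011/(sqrt(37/4)) = 3011/((sqrt(37)/2)) = 3011*(2*sqrt(37)/37) = 6022*sqrt(37)/37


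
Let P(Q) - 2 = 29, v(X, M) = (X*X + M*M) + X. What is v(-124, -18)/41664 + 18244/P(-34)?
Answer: 1022313/1736 ≈ 588.89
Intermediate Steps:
v(X, M) = X + M² + X² (v(X, M) = (X² + M²) + X = (M² + X²) + X = X + M² + X²)
P(Q) = 31 (P(Q) = 2 + 29 = 31)
v(-124, -18)/41664 + 18244/P(-34) = (-124 + (-18)² + (-124)²)/41664 + 18244/31 = (-124 + 324 + 15376)*(1/41664) + 18244*(1/31) = 15576*(1/41664) + 18244/31 = 649/1736 + 18244/31 = 1022313/1736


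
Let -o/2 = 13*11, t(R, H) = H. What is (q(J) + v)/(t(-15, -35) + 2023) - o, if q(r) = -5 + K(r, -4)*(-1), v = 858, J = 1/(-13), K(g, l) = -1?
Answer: 40673/142 ≈ 286.43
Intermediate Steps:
J = -1/13 ≈ -0.076923
o = -286 (o = -26*11 = -2*143 = -286)
q(r) = -4 (q(r) = -5 - 1*(-1) = -5 + 1 = -4)
(q(J) + v)/(t(-15, -35) + 2023) - o = (-4 + 858)/(-35 + 2023) - 1*(-286) = 854/1988 + 286 = 854*(1/1988) + 286 = 61/142 + 286 = 40673/142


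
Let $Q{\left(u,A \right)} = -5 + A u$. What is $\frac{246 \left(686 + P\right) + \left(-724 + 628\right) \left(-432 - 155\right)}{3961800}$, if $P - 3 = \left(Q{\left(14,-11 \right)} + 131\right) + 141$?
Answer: $\frac{21137}{330150} \approx 0.064022$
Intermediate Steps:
$P = 116$ ($P = 3 + \left(\left(\left(-5 - 154\right) + 131\right) + 141\right) = 3 + \left(\left(-159 + 131\right) + 141\right) = 3 + \left(-28 + 141\right) = 3 + 113 = 116$)
$\frac{246 \left(686 + P\right) + \left(-724 + 628\right) \left(-432 - 155\right)}{3961800} = \frac{246 \left(686 + 116\right) + \left(-724 + 628\right) \left(-432 - 155\right)}{3961800} = \left(246 \cdot 802 - -56352\right) \frac{1}{3961800} = \left(197292 + 56352\right) \frac{1}{3961800} = 253644 \cdot \frac{1}{3961800} = \frac{21137}{330150}$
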